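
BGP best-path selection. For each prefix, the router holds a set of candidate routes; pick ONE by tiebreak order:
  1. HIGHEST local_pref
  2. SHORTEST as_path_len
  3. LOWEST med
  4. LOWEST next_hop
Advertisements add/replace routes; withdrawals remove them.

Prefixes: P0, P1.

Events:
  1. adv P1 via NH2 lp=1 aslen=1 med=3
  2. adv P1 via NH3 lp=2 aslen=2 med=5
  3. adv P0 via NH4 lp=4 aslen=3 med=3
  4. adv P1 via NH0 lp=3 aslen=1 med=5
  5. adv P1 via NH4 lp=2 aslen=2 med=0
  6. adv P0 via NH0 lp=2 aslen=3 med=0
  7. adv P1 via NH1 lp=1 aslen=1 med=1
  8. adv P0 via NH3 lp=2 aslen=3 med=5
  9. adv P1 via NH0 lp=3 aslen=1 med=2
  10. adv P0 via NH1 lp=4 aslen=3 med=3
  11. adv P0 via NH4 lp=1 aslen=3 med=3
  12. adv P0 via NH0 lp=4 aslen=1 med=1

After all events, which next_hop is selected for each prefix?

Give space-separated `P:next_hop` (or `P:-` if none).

Op 1: best P0=- P1=NH2
Op 2: best P0=- P1=NH3
Op 3: best P0=NH4 P1=NH3
Op 4: best P0=NH4 P1=NH0
Op 5: best P0=NH4 P1=NH0
Op 6: best P0=NH4 P1=NH0
Op 7: best P0=NH4 P1=NH0
Op 8: best P0=NH4 P1=NH0
Op 9: best P0=NH4 P1=NH0
Op 10: best P0=NH1 P1=NH0
Op 11: best P0=NH1 P1=NH0
Op 12: best P0=NH0 P1=NH0

Answer: P0:NH0 P1:NH0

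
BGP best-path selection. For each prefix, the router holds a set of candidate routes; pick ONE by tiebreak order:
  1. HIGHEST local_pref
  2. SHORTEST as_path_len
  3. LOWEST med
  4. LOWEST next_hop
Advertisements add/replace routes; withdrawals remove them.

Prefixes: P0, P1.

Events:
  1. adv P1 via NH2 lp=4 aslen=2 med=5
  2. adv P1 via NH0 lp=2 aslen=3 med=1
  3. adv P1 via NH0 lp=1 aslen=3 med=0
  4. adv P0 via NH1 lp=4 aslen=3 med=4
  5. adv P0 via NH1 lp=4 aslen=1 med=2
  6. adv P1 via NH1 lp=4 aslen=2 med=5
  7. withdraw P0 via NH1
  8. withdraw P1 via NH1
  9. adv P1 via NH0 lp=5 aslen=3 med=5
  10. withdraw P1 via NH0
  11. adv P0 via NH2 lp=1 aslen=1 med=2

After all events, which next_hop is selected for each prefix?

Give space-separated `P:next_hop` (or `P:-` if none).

Answer: P0:NH2 P1:NH2

Derivation:
Op 1: best P0=- P1=NH2
Op 2: best P0=- P1=NH2
Op 3: best P0=- P1=NH2
Op 4: best P0=NH1 P1=NH2
Op 5: best P0=NH1 P1=NH2
Op 6: best P0=NH1 P1=NH1
Op 7: best P0=- P1=NH1
Op 8: best P0=- P1=NH2
Op 9: best P0=- P1=NH0
Op 10: best P0=- P1=NH2
Op 11: best P0=NH2 P1=NH2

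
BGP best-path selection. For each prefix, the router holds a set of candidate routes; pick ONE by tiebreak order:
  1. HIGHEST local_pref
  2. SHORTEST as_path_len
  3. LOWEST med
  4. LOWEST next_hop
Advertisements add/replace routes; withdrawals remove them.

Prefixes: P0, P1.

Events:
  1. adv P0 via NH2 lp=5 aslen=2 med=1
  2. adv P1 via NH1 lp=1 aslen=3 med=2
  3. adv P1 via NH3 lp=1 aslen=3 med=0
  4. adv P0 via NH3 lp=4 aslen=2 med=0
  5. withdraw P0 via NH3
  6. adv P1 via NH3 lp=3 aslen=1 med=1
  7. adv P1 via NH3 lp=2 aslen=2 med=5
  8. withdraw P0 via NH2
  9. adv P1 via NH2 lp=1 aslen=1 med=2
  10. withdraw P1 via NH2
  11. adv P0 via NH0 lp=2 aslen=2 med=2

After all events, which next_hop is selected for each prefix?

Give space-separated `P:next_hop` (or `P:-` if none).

Answer: P0:NH0 P1:NH3

Derivation:
Op 1: best P0=NH2 P1=-
Op 2: best P0=NH2 P1=NH1
Op 3: best P0=NH2 P1=NH3
Op 4: best P0=NH2 P1=NH3
Op 5: best P0=NH2 P1=NH3
Op 6: best P0=NH2 P1=NH3
Op 7: best P0=NH2 P1=NH3
Op 8: best P0=- P1=NH3
Op 9: best P0=- P1=NH3
Op 10: best P0=- P1=NH3
Op 11: best P0=NH0 P1=NH3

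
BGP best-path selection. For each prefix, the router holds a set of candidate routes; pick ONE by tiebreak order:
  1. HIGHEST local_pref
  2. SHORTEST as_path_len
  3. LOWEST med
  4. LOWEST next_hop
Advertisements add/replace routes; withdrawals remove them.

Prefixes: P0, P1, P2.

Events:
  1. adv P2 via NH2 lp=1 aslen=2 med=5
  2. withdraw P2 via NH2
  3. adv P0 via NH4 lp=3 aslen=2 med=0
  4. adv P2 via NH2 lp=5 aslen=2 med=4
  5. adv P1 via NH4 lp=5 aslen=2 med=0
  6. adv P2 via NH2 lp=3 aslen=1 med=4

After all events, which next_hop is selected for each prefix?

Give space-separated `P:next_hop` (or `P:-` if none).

Answer: P0:NH4 P1:NH4 P2:NH2

Derivation:
Op 1: best P0=- P1=- P2=NH2
Op 2: best P0=- P1=- P2=-
Op 3: best P0=NH4 P1=- P2=-
Op 4: best P0=NH4 P1=- P2=NH2
Op 5: best P0=NH4 P1=NH4 P2=NH2
Op 6: best P0=NH4 P1=NH4 P2=NH2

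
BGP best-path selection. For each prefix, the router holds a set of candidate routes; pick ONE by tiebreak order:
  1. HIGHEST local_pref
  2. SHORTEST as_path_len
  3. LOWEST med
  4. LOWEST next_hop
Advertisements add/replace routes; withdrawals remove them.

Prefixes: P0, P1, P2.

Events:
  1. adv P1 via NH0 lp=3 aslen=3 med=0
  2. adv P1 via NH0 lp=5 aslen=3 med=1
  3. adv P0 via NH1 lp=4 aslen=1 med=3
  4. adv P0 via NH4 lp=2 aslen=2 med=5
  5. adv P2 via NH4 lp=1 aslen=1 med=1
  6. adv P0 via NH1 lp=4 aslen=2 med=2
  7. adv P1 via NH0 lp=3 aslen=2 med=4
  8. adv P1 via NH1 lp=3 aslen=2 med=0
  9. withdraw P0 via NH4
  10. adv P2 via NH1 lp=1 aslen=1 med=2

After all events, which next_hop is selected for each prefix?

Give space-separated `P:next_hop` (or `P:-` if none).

Answer: P0:NH1 P1:NH1 P2:NH4

Derivation:
Op 1: best P0=- P1=NH0 P2=-
Op 2: best P0=- P1=NH0 P2=-
Op 3: best P0=NH1 P1=NH0 P2=-
Op 4: best P0=NH1 P1=NH0 P2=-
Op 5: best P0=NH1 P1=NH0 P2=NH4
Op 6: best P0=NH1 P1=NH0 P2=NH4
Op 7: best P0=NH1 P1=NH0 P2=NH4
Op 8: best P0=NH1 P1=NH1 P2=NH4
Op 9: best P0=NH1 P1=NH1 P2=NH4
Op 10: best P0=NH1 P1=NH1 P2=NH4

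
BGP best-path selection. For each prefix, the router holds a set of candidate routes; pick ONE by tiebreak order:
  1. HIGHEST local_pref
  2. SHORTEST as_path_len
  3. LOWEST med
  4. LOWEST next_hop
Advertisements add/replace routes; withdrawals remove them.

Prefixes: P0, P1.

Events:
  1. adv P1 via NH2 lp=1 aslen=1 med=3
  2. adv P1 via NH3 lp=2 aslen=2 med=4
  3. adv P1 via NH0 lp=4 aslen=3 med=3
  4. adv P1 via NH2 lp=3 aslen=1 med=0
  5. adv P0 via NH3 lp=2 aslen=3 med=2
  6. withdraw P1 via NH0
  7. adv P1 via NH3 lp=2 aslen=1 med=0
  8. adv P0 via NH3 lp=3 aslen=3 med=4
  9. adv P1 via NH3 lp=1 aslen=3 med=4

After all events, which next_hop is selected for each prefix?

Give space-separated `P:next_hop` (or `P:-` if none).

Op 1: best P0=- P1=NH2
Op 2: best P0=- P1=NH3
Op 3: best P0=- P1=NH0
Op 4: best P0=- P1=NH0
Op 5: best P0=NH3 P1=NH0
Op 6: best P0=NH3 P1=NH2
Op 7: best P0=NH3 P1=NH2
Op 8: best P0=NH3 P1=NH2
Op 9: best P0=NH3 P1=NH2

Answer: P0:NH3 P1:NH2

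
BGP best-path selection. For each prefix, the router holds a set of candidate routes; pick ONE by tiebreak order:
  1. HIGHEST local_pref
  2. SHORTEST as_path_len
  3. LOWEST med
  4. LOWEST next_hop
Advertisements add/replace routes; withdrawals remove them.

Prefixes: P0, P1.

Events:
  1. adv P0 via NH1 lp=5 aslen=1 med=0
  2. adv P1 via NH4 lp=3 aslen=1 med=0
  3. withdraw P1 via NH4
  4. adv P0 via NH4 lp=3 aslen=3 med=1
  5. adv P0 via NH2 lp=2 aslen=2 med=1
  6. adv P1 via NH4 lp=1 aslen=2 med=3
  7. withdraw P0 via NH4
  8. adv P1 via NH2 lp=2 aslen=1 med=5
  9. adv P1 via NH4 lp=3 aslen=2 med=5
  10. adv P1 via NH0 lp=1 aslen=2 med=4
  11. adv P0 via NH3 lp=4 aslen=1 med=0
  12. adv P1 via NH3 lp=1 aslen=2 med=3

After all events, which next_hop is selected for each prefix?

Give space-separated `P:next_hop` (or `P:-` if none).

Answer: P0:NH1 P1:NH4

Derivation:
Op 1: best P0=NH1 P1=-
Op 2: best P0=NH1 P1=NH4
Op 3: best P0=NH1 P1=-
Op 4: best P0=NH1 P1=-
Op 5: best P0=NH1 P1=-
Op 6: best P0=NH1 P1=NH4
Op 7: best P0=NH1 P1=NH4
Op 8: best P0=NH1 P1=NH2
Op 9: best P0=NH1 P1=NH4
Op 10: best P0=NH1 P1=NH4
Op 11: best P0=NH1 P1=NH4
Op 12: best P0=NH1 P1=NH4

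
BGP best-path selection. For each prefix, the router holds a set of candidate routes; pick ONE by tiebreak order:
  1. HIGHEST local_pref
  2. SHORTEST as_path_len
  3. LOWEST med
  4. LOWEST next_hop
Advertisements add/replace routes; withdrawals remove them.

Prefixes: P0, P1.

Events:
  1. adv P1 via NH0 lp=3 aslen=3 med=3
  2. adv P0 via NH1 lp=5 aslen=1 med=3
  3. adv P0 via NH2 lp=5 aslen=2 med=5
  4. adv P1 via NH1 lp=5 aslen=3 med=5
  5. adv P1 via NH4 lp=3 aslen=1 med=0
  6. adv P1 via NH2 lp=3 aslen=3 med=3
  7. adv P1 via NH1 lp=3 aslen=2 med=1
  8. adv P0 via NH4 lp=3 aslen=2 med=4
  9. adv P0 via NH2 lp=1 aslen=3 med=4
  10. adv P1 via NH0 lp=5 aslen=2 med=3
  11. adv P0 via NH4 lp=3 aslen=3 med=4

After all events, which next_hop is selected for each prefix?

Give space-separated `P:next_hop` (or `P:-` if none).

Answer: P0:NH1 P1:NH0

Derivation:
Op 1: best P0=- P1=NH0
Op 2: best P0=NH1 P1=NH0
Op 3: best P0=NH1 P1=NH0
Op 4: best P0=NH1 P1=NH1
Op 5: best P0=NH1 P1=NH1
Op 6: best P0=NH1 P1=NH1
Op 7: best P0=NH1 P1=NH4
Op 8: best P0=NH1 P1=NH4
Op 9: best P0=NH1 P1=NH4
Op 10: best P0=NH1 P1=NH0
Op 11: best P0=NH1 P1=NH0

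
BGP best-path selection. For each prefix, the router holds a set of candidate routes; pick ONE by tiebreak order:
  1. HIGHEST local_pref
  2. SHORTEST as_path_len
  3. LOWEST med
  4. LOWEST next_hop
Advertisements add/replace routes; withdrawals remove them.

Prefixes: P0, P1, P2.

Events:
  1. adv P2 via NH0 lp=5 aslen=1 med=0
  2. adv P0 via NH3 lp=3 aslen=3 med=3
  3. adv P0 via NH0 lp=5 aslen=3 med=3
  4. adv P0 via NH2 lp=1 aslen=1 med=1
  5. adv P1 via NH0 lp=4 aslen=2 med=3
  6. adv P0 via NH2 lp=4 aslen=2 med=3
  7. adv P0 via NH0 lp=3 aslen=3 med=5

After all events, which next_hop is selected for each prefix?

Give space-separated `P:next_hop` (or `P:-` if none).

Answer: P0:NH2 P1:NH0 P2:NH0

Derivation:
Op 1: best P0=- P1=- P2=NH0
Op 2: best P0=NH3 P1=- P2=NH0
Op 3: best P0=NH0 P1=- P2=NH0
Op 4: best P0=NH0 P1=- P2=NH0
Op 5: best P0=NH0 P1=NH0 P2=NH0
Op 6: best P0=NH0 P1=NH0 P2=NH0
Op 7: best P0=NH2 P1=NH0 P2=NH0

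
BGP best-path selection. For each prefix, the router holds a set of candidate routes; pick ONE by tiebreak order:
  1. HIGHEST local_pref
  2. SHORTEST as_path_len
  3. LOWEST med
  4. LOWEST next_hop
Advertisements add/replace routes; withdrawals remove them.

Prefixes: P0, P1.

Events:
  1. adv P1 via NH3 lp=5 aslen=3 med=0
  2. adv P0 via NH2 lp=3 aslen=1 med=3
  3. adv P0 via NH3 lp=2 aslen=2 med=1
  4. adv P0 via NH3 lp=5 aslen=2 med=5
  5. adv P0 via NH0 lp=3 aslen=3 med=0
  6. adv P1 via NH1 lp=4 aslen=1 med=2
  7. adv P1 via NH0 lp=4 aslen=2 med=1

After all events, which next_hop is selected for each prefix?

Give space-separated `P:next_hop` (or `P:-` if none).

Answer: P0:NH3 P1:NH3

Derivation:
Op 1: best P0=- P1=NH3
Op 2: best P0=NH2 P1=NH3
Op 3: best P0=NH2 P1=NH3
Op 4: best P0=NH3 P1=NH3
Op 5: best P0=NH3 P1=NH3
Op 6: best P0=NH3 P1=NH3
Op 7: best P0=NH3 P1=NH3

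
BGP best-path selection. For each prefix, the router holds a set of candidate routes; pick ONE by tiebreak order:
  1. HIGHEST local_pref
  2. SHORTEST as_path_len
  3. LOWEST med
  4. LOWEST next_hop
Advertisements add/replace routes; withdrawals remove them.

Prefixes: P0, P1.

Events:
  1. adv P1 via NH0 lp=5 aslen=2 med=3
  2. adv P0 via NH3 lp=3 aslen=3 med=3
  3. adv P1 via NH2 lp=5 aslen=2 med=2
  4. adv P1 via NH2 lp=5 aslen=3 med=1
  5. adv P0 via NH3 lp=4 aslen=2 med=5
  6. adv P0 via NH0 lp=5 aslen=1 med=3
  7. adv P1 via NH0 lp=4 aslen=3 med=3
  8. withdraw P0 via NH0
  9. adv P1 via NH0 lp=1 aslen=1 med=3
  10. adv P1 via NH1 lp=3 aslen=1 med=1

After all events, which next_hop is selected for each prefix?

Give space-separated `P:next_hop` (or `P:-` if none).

Answer: P0:NH3 P1:NH2

Derivation:
Op 1: best P0=- P1=NH0
Op 2: best P0=NH3 P1=NH0
Op 3: best P0=NH3 P1=NH2
Op 4: best P0=NH3 P1=NH0
Op 5: best P0=NH3 P1=NH0
Op 6: best P0=NH0 P1=NH0
Op 7: best P0=NH0 P1=NH2
Op 8: best P0=NH3 P1=NH2
Op 9: best P0=NH3 P1=NH2
Op 10: best P0=NH3 P1=NH2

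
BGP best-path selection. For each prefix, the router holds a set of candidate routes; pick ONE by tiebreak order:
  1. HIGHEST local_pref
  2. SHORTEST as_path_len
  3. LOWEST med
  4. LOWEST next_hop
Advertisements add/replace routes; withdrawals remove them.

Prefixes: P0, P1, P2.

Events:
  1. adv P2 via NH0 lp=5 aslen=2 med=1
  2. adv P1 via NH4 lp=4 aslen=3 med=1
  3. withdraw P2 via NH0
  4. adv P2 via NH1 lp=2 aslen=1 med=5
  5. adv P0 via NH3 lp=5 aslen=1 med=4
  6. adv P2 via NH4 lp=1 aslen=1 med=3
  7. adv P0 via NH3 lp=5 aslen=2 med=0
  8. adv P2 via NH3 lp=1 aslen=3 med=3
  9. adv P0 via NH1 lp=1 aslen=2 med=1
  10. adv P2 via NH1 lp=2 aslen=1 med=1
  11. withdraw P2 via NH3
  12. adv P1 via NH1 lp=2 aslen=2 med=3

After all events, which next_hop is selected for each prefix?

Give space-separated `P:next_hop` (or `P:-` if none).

Answer: P0:NH3 P1:NH4 P2:NH1

Derivation:
Op 1: best P0=- P1=- P2=NH0
Op 2: best P0=- P1=NH4 P2=NH0
Op 3: best P0=- P1=NH4 P2=-
Op 4: best P0=- P1=NH4 P2=NH1
Op 5: best P0=NH3 P1=NH4 P2=NH1
Op 6: best P0=NH3 P1=NH4 P2=NH1
Op 7: best P0=NH3 P1=NH4 P2=NH1
Op 8: best P0=NH3 P1=NH4 P2=NH1
Op 9: best P0=NH3 P1=NH4 P2=NH1
Op 10: best P0=NH3 P1=NH4 P2=NH1
Op 11: best P0=NH3 P1=NH4 P2=NH1
Op 12: best P0=NH3 P1=NH4 P2=NH1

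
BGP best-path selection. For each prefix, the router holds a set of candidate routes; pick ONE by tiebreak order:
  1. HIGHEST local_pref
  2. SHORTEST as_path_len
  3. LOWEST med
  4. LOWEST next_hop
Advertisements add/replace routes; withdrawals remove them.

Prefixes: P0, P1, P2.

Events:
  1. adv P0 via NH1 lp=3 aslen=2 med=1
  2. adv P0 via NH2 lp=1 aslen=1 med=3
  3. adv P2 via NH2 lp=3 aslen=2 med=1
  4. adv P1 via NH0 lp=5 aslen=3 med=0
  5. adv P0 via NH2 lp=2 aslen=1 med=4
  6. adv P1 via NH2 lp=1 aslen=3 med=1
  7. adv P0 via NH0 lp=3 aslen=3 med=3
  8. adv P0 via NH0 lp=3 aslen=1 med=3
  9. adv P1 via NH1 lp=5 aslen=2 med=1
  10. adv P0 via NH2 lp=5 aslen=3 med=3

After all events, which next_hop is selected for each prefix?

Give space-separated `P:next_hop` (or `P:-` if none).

Answer: P0:NH2 P1:NH1 P2:NH2

Derivation:
Op 1: best P0=NH1 P1=- P2=-
Op 2: best P0=NH1 P1=- P2=-
Op 3: best P0=NH1 P1=- P2=NH2
Op 4: best P0=NH1 P1=NH0 P2=NH2
Op 5: best P0=NH1 P1=NH0 P2=NH2
Op 6: best P0=NH1 P1=NH0 P2=NH2
Op 7: best P0=NH1 P1=NH0 P2=NH2
Op 8: best P0=NH0 P1=NH0 P2=NH2
Op 9: best P0=NH0 P1=NH1 P2=NH2
Op 10: best P0=NH2 P1=NH1 P2=NH2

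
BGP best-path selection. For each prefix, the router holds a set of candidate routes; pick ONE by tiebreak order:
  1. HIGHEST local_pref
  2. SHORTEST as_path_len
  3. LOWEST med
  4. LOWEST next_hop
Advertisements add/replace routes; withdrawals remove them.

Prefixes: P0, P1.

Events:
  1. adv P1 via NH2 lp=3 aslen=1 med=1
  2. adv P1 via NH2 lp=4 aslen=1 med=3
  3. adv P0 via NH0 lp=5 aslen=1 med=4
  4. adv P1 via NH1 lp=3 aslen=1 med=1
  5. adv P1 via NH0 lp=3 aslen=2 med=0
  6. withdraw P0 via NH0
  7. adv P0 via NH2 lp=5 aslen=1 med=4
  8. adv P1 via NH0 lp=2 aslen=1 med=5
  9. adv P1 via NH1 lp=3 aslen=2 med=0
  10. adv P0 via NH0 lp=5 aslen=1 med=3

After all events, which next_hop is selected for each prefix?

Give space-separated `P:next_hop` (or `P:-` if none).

Answer: P0:NH0 P1:NH2

Derivation:
Op 1: best P0=- P1=NH2
Op 2: best P0=- P1=NH2
Op 3: best P0=NH0 P1=NH2
Op 4: best P0=NH0 P1=NH2
Op 5: best P0=NH0 P1=NH2
Op 6: best P0=- P1=NH2
Op 7: best P0=NH2 P1=NH2
Op 8: best P0=NH2 P1=NH2
Op 9: best P0=NH2 P1=NH2
Op 10: best P0=NH0 P1=NH2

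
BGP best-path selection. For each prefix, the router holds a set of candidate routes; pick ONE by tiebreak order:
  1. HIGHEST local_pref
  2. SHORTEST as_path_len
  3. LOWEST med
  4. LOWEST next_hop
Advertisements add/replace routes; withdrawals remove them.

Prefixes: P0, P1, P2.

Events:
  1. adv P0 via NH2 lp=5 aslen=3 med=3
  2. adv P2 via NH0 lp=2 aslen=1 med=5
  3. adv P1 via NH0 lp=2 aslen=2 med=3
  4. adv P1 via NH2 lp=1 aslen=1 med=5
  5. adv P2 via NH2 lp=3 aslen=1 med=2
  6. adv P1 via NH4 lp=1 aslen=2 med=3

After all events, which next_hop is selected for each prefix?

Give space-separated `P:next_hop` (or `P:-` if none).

Op 1: best P0=NH2 P1=- P2=-
Op 2: best P0=NH2 P1=- P2=NH0
Op 3: best P0=NH2 P1=NH0 P2=NH0
Op 4: best P0=NH2 P1=NH0 P2=NH0
Op 5: best P0=NH2 P1=NH0 P2=NH2
Op 6: best P0=NH2 P1=NH0 P2=NH2

Answer: P0:NH2 P1:NH0 P2:NH2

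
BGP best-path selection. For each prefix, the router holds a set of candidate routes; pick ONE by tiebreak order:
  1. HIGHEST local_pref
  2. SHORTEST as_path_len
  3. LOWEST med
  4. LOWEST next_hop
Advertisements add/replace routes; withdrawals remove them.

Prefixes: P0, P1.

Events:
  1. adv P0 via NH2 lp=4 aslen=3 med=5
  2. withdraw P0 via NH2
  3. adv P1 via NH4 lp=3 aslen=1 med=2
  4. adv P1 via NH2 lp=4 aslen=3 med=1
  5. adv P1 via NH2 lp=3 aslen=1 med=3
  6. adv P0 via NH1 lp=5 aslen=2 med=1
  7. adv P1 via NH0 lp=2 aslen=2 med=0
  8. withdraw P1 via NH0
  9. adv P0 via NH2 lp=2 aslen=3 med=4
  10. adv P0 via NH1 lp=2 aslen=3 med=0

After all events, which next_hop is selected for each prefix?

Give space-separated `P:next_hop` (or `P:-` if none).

Op 1: best P0=NH2 P1=-
Op 2: best P0=- P1=-
Op 3: best P0=- P1=NH4
Op 4: best P0=- P1=NH2
Op 5: best P0=- P1=NH4
Op 6: best P0=NH1 P1=NH4
Op 7: best P0=NH1 P1=NH4
Op 8: best P0=NH1 P1=NH4
Op 9: best P0=NH1 P1=NH4
Op 10: best P0=NH1 P1=NH4

Answer: P0:NH1 P1:NH4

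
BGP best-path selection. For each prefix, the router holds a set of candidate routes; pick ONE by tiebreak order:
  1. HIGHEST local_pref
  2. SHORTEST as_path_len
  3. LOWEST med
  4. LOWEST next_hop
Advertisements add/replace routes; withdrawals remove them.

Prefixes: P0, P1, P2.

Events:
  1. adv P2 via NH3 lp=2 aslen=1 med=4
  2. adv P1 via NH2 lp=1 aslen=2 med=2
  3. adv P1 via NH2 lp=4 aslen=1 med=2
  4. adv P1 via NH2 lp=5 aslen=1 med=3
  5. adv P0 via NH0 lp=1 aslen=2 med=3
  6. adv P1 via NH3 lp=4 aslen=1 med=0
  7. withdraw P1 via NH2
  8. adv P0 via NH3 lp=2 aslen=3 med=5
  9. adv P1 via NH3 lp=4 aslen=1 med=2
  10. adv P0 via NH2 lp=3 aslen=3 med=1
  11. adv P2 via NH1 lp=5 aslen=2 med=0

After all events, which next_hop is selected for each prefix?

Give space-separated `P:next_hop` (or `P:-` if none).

Answer: P0:NH2 P1:NH3 P2:NH1

Derivation:
Op 1: best P0=- P1=- P2=NH3
Op 2: best P0=- P1=NH2 P2=NH3
Op 3: best P0=- P1=NH2 P2=NH3
Op 4: best P0=- P1=NH2 P2=NH3
Op 5: best P0=NH0 P1=NH2 P2=NH3
Op 6: best P0=NH0 P1=NH2 P2=NH3
Op 7: best P0=NH0 P1=NH3 P2=NH3
Op 8: best P0=NH3 P1=NH3 P2=NH3
Op 9: best P0=NH3 P1=NH3 P2=NH3
Op 10: best P0=NH2 P1=NH3 P2=NH3
Op 11: best P0=NH2 P1=NH3 P2=NH1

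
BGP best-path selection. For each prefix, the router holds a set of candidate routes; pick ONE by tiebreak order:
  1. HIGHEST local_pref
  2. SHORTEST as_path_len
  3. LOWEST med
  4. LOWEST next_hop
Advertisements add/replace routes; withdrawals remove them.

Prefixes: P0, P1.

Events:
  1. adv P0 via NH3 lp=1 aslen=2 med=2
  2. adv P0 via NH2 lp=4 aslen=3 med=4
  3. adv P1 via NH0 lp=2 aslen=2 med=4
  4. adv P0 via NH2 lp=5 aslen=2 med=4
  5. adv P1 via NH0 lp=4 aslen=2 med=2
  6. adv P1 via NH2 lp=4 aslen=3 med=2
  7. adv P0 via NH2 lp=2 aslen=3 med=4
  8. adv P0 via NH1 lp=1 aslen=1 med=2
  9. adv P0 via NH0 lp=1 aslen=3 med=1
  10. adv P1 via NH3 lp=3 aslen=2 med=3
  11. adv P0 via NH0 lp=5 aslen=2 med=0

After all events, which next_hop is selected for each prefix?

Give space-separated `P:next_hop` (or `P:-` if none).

Answer: P0:NH0 P1:NH0

Derivation:
Op 1: best P0=NH3 P1=-
Op 2: best P0=NH2 P1=-
Op 3: best P0=NH2 P1=NH0
Op 4: best P0=NH2 P1=NH0
Op 5: best P0=NH2 P1=NH0
Op 6: best P0=NH2 P1=NH0
Op 7: best P0=NH2 P1=NH0
Op 8: best P0=NH2 P1=NH0
Op 9: best P0=NH2 P1=NH0
Op 10: best P0=NH2 P1=NH0
Op 11: best P0=NH0 P1=NH0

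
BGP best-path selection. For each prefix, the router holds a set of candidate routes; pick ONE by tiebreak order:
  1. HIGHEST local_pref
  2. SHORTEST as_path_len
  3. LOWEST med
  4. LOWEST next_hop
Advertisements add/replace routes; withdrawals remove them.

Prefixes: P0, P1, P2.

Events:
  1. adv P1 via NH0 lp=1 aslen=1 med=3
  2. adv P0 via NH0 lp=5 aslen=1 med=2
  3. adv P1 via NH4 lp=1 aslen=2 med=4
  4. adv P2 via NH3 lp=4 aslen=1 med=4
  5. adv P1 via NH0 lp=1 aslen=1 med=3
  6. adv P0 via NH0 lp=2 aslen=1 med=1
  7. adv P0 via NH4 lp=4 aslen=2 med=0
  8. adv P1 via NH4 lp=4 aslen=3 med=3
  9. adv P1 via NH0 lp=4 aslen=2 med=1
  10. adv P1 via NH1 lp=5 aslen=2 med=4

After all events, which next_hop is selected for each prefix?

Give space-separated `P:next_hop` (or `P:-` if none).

Answer: P0:NH4 P1:NH1 P2:NH3

Derivation:
Op 1: best P0=- P1=NH0 P2=-
Op 2: best P0=NH0 P1=NH0 P2=-
Op 3: best P0=NH0 P1=NH0 P2=-
Op 4: best P0=NH0 P1=NH0 P2=NH3
Op 5: best P0=NH0 P1=NH0 P2=NH3
Op 6: best P0=NH0 P1=NH0 P2=NH3
Op 7: best P0=NH4 P1=NH0 P2=NH3
Op 8: best P0=NH4 P1=NH4 P2=NH3
Op 9: best P0=NH4 P1=NH0 P2=NH3
Op 10: best P0=NH4 P1=NH1 P2=NH3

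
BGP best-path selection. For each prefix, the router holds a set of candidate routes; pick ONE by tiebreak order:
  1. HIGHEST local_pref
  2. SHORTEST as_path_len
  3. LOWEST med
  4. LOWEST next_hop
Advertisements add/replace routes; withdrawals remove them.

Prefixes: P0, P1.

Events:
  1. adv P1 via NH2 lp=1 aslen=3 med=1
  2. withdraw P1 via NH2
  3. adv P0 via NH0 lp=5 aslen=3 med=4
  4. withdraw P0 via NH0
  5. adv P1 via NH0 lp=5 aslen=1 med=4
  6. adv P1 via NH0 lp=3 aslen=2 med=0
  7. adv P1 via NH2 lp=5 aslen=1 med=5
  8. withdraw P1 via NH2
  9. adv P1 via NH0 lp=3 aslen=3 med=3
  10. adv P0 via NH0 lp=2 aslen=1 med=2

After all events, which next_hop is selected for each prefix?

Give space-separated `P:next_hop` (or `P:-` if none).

Answer: P0:NH0 P1:NH0

Derivation:
Op 1: best P0=- P1=NH2
Op 2: best P0=- P1=-
Op 3: best P0=NH0 P1=-
Op 4: best P0=- P1=-
Op 5: best P0=- P1=NH0
Op 6: best P0=- P1=NH0
Op 7: best P0=- P1=NH2
Op 8: best P0=- P1=NH0
Op 9: best P0=- P1=NH0
Op 10: best P0=NH0 P1=NH0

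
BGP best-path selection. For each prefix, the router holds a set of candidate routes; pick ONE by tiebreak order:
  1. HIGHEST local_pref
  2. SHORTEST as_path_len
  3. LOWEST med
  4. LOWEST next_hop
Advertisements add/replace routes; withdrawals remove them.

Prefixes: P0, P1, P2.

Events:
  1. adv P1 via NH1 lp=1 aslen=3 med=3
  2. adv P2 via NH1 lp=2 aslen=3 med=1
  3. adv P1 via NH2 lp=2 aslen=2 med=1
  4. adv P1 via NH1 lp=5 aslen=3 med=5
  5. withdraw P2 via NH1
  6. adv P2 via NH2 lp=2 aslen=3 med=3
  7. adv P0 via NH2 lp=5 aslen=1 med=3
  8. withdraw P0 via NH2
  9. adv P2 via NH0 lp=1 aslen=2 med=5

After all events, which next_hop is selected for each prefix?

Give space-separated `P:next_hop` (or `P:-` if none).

Answer: P0:- P1:NH1 P2:NH2

Derivation:
Op 1: best P0=- P1=NH1 P2=-
Op 2: best P0=- P1=NH1 P2=NH1
Op 3: best P0=- P1=NH2 P2=NH1
Op 4: best P0=- P1=NH1 P2=NH1
Op 5: best P0=- P1=NH1 P2=-
Op 6: best P0=- P1=NH1 P2=NH2
Op 7: best P0=NH2 P1=NH1 P2=NH2
Op 8: best P0=- P1=NH1 P2=NH2
Op 9: best P0=- P1=NH1 P2=NH2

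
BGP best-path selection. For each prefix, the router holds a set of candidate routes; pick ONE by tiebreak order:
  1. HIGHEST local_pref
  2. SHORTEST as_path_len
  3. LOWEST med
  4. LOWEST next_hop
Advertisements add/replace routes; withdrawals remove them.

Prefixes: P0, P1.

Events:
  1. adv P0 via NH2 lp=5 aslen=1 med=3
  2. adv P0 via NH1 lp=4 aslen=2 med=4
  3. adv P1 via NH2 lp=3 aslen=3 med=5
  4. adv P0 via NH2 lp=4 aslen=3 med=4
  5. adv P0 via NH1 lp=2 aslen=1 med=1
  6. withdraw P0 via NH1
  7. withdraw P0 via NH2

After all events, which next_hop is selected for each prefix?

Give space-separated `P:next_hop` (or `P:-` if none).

Op 1: best P0=NH2 P1=-
Op 2: best P0=NH2 P1=-
Op 3: best P0=NH2 P1=NH2
Op 4: best P0=NH1 P1=NH2
Op 5: best P0=NH2 P1=NH2
Op 6: best P0=NH2 P1=NH2
Op 7: best P0=- P1=NH2

Answer: P0:- P1:NH2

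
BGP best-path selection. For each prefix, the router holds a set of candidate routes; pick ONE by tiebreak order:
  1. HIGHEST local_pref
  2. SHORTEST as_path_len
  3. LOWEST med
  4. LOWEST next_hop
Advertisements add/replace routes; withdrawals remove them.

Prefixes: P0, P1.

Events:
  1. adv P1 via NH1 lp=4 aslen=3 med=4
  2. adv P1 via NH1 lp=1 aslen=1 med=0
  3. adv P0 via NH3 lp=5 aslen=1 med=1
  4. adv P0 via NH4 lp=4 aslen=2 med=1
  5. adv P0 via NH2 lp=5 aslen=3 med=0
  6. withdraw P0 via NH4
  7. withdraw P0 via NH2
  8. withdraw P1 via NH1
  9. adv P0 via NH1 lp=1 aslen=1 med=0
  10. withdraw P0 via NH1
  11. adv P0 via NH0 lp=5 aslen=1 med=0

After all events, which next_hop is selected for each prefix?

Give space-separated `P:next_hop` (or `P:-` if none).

Op 1: best P0=- P1=NH1
Op 2: best P0=- P1=NH1
Op 3: best P0=NH3 P1=NH1
Op 4: best P0=NH3 P1=NH1
Op 5: best P0=NH3 P1=NH1
Op 6: best P0=NH3 P1=NH1
Op 7: best P0=NH3 P1=NH1
Op 8: best P0=NH3 P1=-
Op 9: best P0=NH3 P1=-
Op 10: best P0=NH3 P1=-
Op 11: best P0=NH0 P1=-

Answer: P0:NH0 P1:-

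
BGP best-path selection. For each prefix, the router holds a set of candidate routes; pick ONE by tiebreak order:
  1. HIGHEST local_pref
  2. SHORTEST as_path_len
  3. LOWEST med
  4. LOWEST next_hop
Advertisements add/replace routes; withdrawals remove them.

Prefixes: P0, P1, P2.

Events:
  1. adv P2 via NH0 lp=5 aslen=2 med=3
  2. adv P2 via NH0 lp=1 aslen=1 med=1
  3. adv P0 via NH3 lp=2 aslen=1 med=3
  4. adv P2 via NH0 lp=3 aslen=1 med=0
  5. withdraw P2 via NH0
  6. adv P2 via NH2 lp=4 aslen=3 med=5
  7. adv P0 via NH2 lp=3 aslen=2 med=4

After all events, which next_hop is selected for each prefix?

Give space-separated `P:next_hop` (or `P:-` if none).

Answer: P0:NH2 P1:- P2:NH2

Derivation:
Op 1: best P0=- P1=- P2=NH0
Op 2: best P0=- P1=- P2=NH0
Op 3: best P0=NH3 P1=- P2=NH0
Op 4: best P0=NH3 P1=- P2=NH0
Op 5: best P0=NH3 P1=- P2=-
Op 6: best P0=NH3 P1=- P2=NH2
Op 7: best P0=NH2 P1=- P2=NH2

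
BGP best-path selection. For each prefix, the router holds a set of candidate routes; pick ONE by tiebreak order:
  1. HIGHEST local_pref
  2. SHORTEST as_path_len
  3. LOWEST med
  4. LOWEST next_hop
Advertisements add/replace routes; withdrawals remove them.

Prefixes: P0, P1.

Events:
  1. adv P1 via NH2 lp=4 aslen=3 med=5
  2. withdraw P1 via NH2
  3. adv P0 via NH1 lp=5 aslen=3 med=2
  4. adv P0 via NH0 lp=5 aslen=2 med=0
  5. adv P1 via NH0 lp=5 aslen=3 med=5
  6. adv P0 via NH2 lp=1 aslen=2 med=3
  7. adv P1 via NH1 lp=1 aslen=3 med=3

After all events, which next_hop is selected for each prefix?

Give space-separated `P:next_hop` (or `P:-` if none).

Answer: P0:NH0 P1:NH0

Derivation:
Op 1: best P0=- P1=NH2
Op 2: best P0=- P1=-
Op 3: best P0=NH1 P1=-
Op 4: best P0=NH0 P1=-
Op 5: best P0=NH0 P1=NH0
Op 6: best P0=NH0 P1=NH0
Op 7: best P0=NH0 P1=NH0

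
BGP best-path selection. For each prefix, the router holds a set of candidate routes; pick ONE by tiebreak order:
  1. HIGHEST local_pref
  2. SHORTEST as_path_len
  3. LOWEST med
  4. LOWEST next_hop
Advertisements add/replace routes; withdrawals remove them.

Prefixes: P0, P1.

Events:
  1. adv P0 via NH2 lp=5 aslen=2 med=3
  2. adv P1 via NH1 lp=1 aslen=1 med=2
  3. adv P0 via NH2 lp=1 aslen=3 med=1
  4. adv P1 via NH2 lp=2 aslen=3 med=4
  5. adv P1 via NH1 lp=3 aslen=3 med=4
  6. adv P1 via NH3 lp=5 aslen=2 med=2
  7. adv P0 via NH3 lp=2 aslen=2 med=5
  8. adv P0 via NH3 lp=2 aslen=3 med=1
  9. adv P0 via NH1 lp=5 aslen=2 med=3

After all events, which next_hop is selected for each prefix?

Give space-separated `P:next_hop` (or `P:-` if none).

Answer: P0:NH1 P1:NH3

Derivation:
Op 1: best P0=NH2 P1=-
Op 2: best P0=NH2 P1=NH1
Op 3: best P0=NH2 P1=NH1
Op 4: best P0=NH2 P1=NH2
Op 5: best P0=NH2 P1=NH1
Op 6: best P0=NH2 P1=NH3
Op 7: best P0=NH3 P1=NH3
Op 8: best P0=NH3 P1=NH3
Op 9: best P0=NH1 P1=NH3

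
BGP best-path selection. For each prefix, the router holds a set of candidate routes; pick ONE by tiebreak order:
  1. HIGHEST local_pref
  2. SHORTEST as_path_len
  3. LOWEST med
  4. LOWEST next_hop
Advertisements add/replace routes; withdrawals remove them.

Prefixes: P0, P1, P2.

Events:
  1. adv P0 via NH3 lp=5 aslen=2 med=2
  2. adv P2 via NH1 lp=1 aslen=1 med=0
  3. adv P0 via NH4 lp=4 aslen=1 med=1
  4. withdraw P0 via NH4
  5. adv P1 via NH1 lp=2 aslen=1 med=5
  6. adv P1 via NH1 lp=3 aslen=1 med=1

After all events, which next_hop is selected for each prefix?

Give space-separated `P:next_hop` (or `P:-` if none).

Op 1: best P0=NH3 P1=- P2=-
Op 2: best P0=NH3 P1=- P2=NH1
Op 3: best P0=NH3 P1=- P2=NH1
Op 4: best P0=NH3 P1=- P2=NH1
Op 5: best P0=NH3 P1=NH1 P2=NH1
Op 6: best P0=NH3 P1=NH1 P2=NH1

Answer: P0:NH3 P1:NH1 P2:NH1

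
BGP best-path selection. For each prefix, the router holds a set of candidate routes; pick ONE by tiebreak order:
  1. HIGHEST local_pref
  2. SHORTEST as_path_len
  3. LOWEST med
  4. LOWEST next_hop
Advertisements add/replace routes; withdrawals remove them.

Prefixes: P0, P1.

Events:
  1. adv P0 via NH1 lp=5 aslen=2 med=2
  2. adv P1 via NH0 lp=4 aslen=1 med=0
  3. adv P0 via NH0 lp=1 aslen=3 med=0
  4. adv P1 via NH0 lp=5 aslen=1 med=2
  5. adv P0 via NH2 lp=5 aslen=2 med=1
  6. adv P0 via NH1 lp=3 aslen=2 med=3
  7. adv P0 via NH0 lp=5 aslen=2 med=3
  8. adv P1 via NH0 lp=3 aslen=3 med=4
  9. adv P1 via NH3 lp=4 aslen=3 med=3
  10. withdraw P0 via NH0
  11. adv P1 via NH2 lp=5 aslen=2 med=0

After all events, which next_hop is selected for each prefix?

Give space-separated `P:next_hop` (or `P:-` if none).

Answer: P0:NH2 P1:NH2

Derivation:
Op 1: best P0=NH1 P1=-
Op 2: best P0=NH1 P1=NH0
Op 3: best P0=NH1 P1=NH0
Op 4: best P0=NH1 P1=NH0
Op 5: best P0=NH2 P1=NH0
Op 6: best P0=NH2 P1=NH0
Op 7: best P0=NH2 P1=NH0
Op 8: best P0=NH2 P1=NH0
Op 9: best P0=NH2 P1=NH3
Op 10: best P0=NH2 P1=NH3
Op 11: best P0=NH2 P1=NH2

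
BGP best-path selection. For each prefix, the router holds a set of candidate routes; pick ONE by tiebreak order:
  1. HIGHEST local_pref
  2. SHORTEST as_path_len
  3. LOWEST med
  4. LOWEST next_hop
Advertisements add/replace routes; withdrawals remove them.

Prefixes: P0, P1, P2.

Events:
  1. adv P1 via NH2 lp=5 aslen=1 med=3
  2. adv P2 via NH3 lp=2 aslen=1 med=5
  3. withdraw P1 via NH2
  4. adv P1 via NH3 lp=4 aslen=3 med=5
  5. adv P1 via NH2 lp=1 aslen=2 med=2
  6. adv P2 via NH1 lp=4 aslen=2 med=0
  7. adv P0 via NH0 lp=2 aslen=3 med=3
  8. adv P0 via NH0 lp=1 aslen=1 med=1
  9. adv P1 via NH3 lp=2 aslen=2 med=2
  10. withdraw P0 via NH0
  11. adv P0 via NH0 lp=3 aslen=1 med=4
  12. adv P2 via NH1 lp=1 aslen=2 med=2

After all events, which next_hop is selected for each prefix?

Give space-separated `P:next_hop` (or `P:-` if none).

Answer: P0:NH0 P1:NH3 P2:NH3

Derivation:
Op 1: best P0=- P1=NH2 P2=-
Op 2: best P0=- P1=NH2 P2=NH3
Op 3: best P0=- P1=- P2=NH3
Op 4: best P0=- P1=NH3 P2=NH3
Op 5: best P0=- P1=NH3 P2=NH3
Op 6: best P0=- P1=NH3 P2=NH1
Op 7: best P0=NH0 P1=NH3 P2=NH1
Op 8: best P0=NH0 P1=NH3 P2=NH1
Op 9: best P0=NH0 P1=NH3 P2=NH1
Op 10: best P0=- P1=NH3 P2=NH1
Op 11: best P0=NH0 P1=NH3 P2=NH1
Op 12: best P0=NH0 P1=NH3 P2=NH3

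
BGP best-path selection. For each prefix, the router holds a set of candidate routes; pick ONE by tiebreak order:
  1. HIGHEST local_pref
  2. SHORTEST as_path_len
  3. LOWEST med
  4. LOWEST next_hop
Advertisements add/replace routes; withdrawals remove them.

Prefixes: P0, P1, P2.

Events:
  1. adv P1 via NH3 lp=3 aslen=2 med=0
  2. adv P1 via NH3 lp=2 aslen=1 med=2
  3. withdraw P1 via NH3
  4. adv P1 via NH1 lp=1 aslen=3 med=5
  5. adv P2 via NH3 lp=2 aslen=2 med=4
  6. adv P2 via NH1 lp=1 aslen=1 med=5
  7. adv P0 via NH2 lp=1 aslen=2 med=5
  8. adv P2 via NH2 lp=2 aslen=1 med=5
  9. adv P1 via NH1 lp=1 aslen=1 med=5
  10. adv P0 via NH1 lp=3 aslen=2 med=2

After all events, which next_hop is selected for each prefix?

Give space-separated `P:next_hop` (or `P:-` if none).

Op 1: best P0=- P1=NH3 P2=-
Op 2: best P0=- P1=NH3 P2=-
Op 3: best P0=- P1=- P2=-
Op 4: best P0=- P1=NH1 P2=-
Op 5: best P0=- P1=NH1 P2=NH3
Op 6: best P0=- P1=NH1 P2=NH3
Op 7: best P0=NH2 P1=NH1 P2=NH3
Op 8: best P0=NH2 P1=NH1 P2=NH2
Op 9: best P0=NH2 P1=NH1 P2=NH2
Op 10: best P0=NH1 P1=NH1 P2=NH2

Answer: P0:NH1 P1:NH1 P2:NH2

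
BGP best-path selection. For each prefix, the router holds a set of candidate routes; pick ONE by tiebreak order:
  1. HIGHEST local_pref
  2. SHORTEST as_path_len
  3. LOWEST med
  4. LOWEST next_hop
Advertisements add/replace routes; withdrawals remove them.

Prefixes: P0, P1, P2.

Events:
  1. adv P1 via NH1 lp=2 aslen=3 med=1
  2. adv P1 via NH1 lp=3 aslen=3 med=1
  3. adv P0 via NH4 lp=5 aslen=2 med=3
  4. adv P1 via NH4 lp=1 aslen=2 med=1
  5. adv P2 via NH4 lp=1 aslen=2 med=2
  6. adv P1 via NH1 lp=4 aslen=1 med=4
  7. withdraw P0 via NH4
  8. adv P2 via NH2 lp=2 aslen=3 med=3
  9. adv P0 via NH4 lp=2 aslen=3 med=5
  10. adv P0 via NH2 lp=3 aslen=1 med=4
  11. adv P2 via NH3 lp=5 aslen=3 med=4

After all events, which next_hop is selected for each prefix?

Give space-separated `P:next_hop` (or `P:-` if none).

Op 1: best P0=- P1=NH1 P2=-
Op 2: best P0=- P1=NH1 P2=-
Op 3: best P0=NH4 P1=NH1 P2=-
Op 4: best P0=NH4 P1=NH1 P2=-
Op 5: best P0=NH4 P1=NH1 P2=NH4
Op 6: best P0=NH4 P1=NH1 P2=NH4
Op 7: best P0=- P1=NH1 P2=NH4
Op 8: best P0=- P1=NH1 P2=NH2
Op 9: best P0=NH4 P1=NH1 P2=NH2
Op 10: best P0=NH2 P1=NH1 P2=NH2
Op 11: best P0=NH2 P1=NH1 P2=NH3

Answer: P0:NH2 P1:NH1 P2:NH3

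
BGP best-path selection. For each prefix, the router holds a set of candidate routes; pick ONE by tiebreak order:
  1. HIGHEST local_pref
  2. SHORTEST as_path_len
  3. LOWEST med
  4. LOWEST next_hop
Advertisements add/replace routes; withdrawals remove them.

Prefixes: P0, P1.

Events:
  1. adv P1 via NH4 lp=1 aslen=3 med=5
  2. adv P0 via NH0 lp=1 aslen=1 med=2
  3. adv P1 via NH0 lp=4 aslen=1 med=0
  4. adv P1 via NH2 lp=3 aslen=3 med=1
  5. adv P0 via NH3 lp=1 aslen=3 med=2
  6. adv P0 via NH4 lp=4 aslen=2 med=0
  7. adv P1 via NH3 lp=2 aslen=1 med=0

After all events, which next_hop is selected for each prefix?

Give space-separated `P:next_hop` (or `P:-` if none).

Answer: P0:NH4 P1:NH0

Derivation:
Op 1: best P0=- P1=NH4
Op 2: best P0=NH0 P1=NH4
Op 3: best P0=NH0 P1=NH0
Op 4: best P0=NH0 P1=NH0
Op 5: best P0=NH0 P1=NH0
Op 6: best P0=NH4 P1=NH0
Op 7: best P0=NH4 P1=NH0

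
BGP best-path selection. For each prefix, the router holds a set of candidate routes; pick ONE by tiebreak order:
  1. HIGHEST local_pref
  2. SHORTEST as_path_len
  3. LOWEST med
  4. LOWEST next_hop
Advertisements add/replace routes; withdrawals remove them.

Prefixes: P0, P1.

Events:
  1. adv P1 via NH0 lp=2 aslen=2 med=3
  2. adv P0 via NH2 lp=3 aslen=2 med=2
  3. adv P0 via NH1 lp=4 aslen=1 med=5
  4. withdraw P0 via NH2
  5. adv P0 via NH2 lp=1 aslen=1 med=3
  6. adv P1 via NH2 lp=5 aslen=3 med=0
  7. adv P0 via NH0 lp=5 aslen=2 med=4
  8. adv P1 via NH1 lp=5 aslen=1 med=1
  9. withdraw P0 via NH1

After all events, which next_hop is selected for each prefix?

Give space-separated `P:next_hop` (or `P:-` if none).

Op 1: best P0=- P1=NH0
Op 2: best P0=NH2 P1=NH0
Op 3: best P0=NH1 P1=NH0
Op 4: best P0=NH1 P1=NH0
Op 5: best P0=NH1 P1=NH0
Op 6: best P0=NH1 P1=NH2
Op 7: best P0=NH0 P1=NH2
Op 8: best P0=NH0 P1=NH1
Op 9: best P0=NH0 P1=NH1

Answer: P0:NH0 P1:NH1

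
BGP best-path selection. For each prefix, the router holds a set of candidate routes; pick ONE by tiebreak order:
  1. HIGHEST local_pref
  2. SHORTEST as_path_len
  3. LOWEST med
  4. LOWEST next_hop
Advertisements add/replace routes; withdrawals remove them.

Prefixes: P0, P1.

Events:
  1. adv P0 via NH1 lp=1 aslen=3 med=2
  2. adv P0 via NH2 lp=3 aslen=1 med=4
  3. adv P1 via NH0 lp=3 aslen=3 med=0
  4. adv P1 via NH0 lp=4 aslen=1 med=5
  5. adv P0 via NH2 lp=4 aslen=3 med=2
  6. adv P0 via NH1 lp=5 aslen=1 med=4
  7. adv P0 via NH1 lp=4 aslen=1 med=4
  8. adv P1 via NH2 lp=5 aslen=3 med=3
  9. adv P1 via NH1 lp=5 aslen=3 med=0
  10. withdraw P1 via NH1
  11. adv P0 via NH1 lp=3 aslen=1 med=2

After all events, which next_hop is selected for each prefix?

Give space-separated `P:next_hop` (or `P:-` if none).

Op 1: best P0=NH1 P1=-
Op 2: best P0=NH2 P1=-
Op 3: best P0=NH2 P1=NH0
Op 4: best P0=NH2 P1=NH0
Op 5: best P0=NH2 P1=NH0
Op 6: best P0=NH1 P1=NH0
Op 7: best P0=NH1 P1=NH0
Op 8: best P0=NH1 P1=NH2
Op 9: best P0=NH1 P1=NH1
Op 10: best P0=NH1 P1=NH2
Op 11: best P0=NH2 P1=NH2

Answer: P0:NH2 P1:NH2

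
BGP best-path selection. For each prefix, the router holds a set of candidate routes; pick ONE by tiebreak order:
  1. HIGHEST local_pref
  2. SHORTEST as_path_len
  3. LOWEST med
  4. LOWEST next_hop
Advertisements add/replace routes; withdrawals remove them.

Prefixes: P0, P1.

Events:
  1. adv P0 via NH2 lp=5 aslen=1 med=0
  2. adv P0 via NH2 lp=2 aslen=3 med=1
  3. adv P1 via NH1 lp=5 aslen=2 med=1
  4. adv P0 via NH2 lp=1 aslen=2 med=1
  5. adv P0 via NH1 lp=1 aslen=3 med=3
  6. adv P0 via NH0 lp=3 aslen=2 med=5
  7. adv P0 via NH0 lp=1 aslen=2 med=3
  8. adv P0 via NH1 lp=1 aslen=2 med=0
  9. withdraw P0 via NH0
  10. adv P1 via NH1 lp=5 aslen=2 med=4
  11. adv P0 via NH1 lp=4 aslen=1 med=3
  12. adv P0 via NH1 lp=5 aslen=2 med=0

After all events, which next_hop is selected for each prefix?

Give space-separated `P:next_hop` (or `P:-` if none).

Answer: P0:NH1 P1:NH1

Derivation:
Op 1: best P0=NH2 P1=-
Op 2: best P0=NH2 P1=-
Op 3: best P0=NH2 P1=NH1
Op 4: best P0=NH2 P1=NH1
Op 5: best P0=NH2 P1=NH1
Op 6: best P0=NH0 P1=NH1
Op 7: best P0=NH2 P1=NH1
Op 8: best P0=NH1 P1=NH1
Op 9: best P0=NH1 P1=NH1
Op 10: best P0=NH1 P1=NH1
Op 11: best P0=NH1 P1=NH1
Op 12: best P0=NH1 P1=NH1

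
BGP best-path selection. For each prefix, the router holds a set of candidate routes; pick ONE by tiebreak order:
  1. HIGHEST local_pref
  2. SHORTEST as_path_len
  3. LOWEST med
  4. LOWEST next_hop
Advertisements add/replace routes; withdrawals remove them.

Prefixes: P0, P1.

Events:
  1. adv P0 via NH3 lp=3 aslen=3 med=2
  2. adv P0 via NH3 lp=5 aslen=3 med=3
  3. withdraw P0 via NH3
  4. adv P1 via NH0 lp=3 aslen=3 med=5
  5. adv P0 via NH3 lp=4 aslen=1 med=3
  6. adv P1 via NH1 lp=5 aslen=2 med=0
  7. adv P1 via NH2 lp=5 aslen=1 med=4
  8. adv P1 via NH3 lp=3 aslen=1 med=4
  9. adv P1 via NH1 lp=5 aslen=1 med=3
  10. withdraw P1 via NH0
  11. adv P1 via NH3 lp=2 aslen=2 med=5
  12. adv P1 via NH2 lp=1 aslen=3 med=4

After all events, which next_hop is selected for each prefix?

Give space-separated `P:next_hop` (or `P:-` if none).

Op 1: best P0=NH3 P1=-
Op 2: best P0=NH3 P1=-
Op 3: best P0=- P1=-
Op 4: best P0=- P1=NH0
Op 5: best P0=NH3 P1=NH0
Op 6: best P0=NH3 P1=NH1
Op 7: best P0=NH3 P1=NH2
Op 8: best P0=NH3 P1=NH2
Op 9: best P0=NH3 P1=NH1
Op 10: best P0=NH3 P1=NH1
Op 11: best P0=NH3 P1=NH1
Op 12: best P0=NH3 P1=NH1

Answer: P0:NH3 P1:NH1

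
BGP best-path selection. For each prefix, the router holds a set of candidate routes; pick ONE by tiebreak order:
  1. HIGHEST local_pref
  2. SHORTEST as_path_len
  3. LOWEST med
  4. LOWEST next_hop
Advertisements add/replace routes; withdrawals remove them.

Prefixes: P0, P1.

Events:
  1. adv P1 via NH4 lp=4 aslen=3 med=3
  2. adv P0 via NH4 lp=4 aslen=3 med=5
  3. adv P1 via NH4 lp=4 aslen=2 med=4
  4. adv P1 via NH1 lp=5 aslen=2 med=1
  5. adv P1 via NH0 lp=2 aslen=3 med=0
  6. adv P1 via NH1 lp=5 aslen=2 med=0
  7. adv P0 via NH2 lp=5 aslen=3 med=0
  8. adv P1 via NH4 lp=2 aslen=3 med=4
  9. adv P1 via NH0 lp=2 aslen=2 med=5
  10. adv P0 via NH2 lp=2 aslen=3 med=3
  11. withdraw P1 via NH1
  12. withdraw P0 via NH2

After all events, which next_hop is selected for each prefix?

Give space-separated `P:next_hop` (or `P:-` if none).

Answer: P0:NH4 P1:NH0

Derivation:
Op 1: best P0=- P1=NH4
Op 2: best P0=NH4 P1=NH4
Op 3: best P0=NH4 P1=NH4
Op 4: best P0=NH4 P1=NH1
Op 5: best P0=NH4 P1=NH1
Op 6: best P0=NH4 P1=NH1
Op 7: best P0=NH2 P1=NH1
Op 8: best P0=NH2 P1=NH1
Op 9: best P0=NH2 P1=NH1
Op 10: best P0=NH4 P1=NH1
Op 11: best P0=NH4 P1=NH0
Op 12: best P0=NH4 P1=NH0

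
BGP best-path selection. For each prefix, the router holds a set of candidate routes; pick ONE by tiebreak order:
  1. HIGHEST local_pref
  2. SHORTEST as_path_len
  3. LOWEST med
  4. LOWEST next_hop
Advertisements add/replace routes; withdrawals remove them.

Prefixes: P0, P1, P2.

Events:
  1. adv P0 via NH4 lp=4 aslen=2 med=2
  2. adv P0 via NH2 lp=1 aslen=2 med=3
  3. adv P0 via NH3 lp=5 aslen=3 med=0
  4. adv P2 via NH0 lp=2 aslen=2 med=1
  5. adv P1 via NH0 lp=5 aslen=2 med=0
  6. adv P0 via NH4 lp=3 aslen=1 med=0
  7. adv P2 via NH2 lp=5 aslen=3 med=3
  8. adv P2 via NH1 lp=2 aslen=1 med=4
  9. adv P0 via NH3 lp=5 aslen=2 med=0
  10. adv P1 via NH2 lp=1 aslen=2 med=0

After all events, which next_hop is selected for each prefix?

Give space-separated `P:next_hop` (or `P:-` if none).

Answer: P0:NH3 P1:NH0 P2:NH2

Derivation:
Op 1: best P0=NH4 P1=- P2=-
Op 2: best P0=NH4 P1=- P2=-
Op 3: best P0=NH3 P1=- P2=-
Op 4: best P0=NH3 P1=- P2=NH0
Op 5: best P0=NH3 P1=NH0 P2=NH0
Op 6: best P0=NH3 P1=NH0 P2=NH0
Op 7: best P0=NH3 P1=NH0 P2=NH2
Op 8: best P0=NH3 P1=NH0 P2=NH2
Op 9: best P0=NH3 P1=NH0 P2=NH2
Op 10: best P0=NH3 P1=NH0 P2=NH2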